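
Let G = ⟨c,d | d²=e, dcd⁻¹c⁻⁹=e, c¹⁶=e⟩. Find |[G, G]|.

G' = [G, G] is generated by all commutators. The generator-pair commutators are: [c, d] = c⁸.
The subgroup they normally generate is {e, c⁸}, of order 2.
Check: |G/G'| = 32/2 = 16 is the order of the abelianisation.

Answer: 2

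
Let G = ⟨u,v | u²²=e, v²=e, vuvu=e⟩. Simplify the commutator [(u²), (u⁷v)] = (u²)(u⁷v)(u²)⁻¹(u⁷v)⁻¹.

[(u²), (u⁷v)] = (u²)·(u⁷v)·(u²)⁻¹·(u⁷v)⁻¹.
  (u²) · (u⁷v) = u⁹v
  (u⁹v) · (u²⁰) = u¹¹v
  (u¹¹v) · (u⁷v) = u⁴

Answer: u⁴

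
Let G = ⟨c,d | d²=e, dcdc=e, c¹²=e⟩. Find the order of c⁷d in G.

Compute successive powers until reaching e:
  (c⁷d)¹ = c⁷d, (c⁷d)² = e.
The smallest positive k with (c⁷d)ᵏ = e is 2.

Answer: 2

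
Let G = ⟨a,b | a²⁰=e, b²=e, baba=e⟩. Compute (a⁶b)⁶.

Compute successive powers of (a⁶b), reducing at each step:
  (a⁶b)²: (a⁶b) · a⁶ = b;   b · b = e
  (a⁶b)³: e · a⁶ = a⁶;   (a⁶) · b = a⁶b
  (a⁶b)⁴: (a⁶b) · a⁶ = b;   b · b = e
  (a⁶b)⁵: e · a⁶ = a⁶;   (a⁶) · b = a⁶b
  (a⁶b)⁶: (a⁶b) · a⁶ = b;   b · b = e

Answer: e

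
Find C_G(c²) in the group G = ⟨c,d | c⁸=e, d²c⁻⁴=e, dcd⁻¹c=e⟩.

⟨c²⟩ ⊆ C_G(c²) since powers of c² commute with c²; so |C_G(c²)| ≥ |⟨c²⟩| = 4.
By orbit–stabilizer, |C_G(c²)| = |G| / |conj. class of c²| = 16 / 2 = 8.
The 8 elements commuting with c² are {e, c, c², c³, c⁴, c⁵, c⁶, c⁷}.

Answer: {e, c, c², c³, c⁴, c⁵, c⁶, c⁷}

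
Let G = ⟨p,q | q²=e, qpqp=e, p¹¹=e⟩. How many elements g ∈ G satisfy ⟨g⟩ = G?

⟨g⟩ = G would require ord(g) = |G| = 22, but the maximum element order in G is 11 < 22. So G is not cyclic and no single element generates it: the count is 0.

Answer: 0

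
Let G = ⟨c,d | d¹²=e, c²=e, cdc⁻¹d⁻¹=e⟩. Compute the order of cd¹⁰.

Compute successive powers until reaching e:
  (cd¹⁰)¹ = cd¹⁰, (cd¹⁰)² = d⁸, (cd¹⁰)³ = cd⁶, (cd¹⁰)⁴ = d⁴, (cd¹⁰)⁵ = cd², (cd¹⁰)⁶ = e.
The smallest positive k with (cd¹⁰)ᵏ = e is 6.

Answer: 6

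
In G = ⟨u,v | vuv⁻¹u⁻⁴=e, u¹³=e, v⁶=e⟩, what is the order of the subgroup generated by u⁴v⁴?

|⟨u⁴v⁴⟩| equals the order of u⁴v⁴. Compute successive powers until reaching e:
  (u⁴v⁴)¹ = u⁴v⁴, (u⁴v⁴)² = uv², (u⁴v⁴)³ = e.
The smallest positive k with (u⁴v⁴)ᵏ = e is 3, so |⟨u⁴v⁴⟩| = 3.

Answer: 3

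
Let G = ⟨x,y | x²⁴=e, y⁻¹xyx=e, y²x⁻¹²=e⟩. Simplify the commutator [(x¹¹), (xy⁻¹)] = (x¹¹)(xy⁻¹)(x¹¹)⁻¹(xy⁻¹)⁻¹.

[(x¹¹), (xy⁻¹)] = (x¹¹)·(xy⁻¹)·(x¹¹)⁻¹·(xy⁻¹)⁻¹.
  (x¹¹) · (xy⁻¹) = y
  y · (x¹³) = x¹¹y
  (x¹¹y) · (xy) = x²²

Answer: x²²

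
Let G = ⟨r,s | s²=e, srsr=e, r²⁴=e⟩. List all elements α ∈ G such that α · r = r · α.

⟨r⟩ ⊆ C_G(r) since powers of r commute with r; so |C_G(r)| ≥ |⟨r⟩| = 24.
By orbit–stabilizer, |C_G(r)| = |G| / |conj. class of r| = 48 / 2 = 24.
The 24 elements commuting with r are {e, r, r², r³, r⁴, r⁵, r⁶, r⁷, r⁸, r⁹, r¹⁰, r¹¹, r¹², r¹³, r¹⁴, r¹⁵, r¹⁶, r¹⁷, r¹⁸, r¹⁹, r²⁰, r²¹, r²², r²³}.

Answer: {e, r, r², r³, r⁴, r⁵, r⁶, r⁷, r⁸, r⁹, r¹⁰, r¹¹, r¹², r¹³, r¹⁴, r¹⁵, r¹⁶, r¹⁷, r¹⁸, r¹⁹, r²⁰, r²¹, r²², r²³}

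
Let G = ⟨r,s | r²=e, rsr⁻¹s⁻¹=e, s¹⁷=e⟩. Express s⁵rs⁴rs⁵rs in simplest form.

Multiply left to right, reducing at each step:
  (s⁵) · r = rs⁵
  (rs⁵) · s⁴ = rs⁹
  (rs⁹) · r = s⁹
  (s⁹) · s⁵ = s¹⁴
  (s¹⁴) · r = rs¹⁴
  (rs¹⁴) · s = rs¹⁵

Answer: rs¹⁵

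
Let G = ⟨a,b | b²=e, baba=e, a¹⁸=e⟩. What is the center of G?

An element z ∈ Z(G) iff z commutes with every generator.
For example a⁹ is central: (a⁹)·a = a¹⁰ = a·(a⁹); (a⁹)·b = a⁹b = b·(a⁹).
Whereas a ∉ Z(G) since a·b = ab ≠ a¹⁷b = b·a.
Checking each of the 36 elements this way gives Z(G) = {e, a⁹}, of order 2.

Answer: {e, a⁹}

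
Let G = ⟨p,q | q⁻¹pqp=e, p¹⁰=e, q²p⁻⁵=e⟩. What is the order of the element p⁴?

Compute successive powers until reaching e:
  (p⁴)¹ = p⁴, (p⁴)² = p⁸, (p⁴)³ = p², (p⁴)⁴ = p⁶, (p⁴)⁵ = e.
The smallest positive k with (p⁴)ᵏ = e is 5.

Answer: 5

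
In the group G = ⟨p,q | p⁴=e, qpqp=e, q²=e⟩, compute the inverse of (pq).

The order of (pq) is 2 (smallest k with (pq)ᵏ = e), so (pq)⁻¹ = (pq)¹ = pq.
Check: (pq) · (pq) → (pq) · p = q;   q · q = e, giving e as required.

Answer: pq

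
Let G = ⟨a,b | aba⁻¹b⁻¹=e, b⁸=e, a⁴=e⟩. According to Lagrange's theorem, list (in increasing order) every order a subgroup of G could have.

|G| = 32 = 2⁵. By Lagrange's theorem the order of any subgroup divides 32; the divisors of 32 are 1, 2, 4, 8, 16, 32.

Answer: 1, 2, 4, 8, 16, 32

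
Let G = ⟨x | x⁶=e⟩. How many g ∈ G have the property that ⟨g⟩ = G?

G is cyclic of order 6. An element generates G iff its order is 6, and a cyclic group of order 6 has exactly φ(6) = 2 such elements.

Answer: 2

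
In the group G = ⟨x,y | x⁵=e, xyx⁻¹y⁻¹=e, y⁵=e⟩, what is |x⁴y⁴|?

Compute successive powers until reaching e:
  (x⁴y⁴)¹ = x⁴y⁴, (x⁴y⁴)² = x³y³, (x⁴y⁴)³ = x²y², (x⁴y⁴)⁴ = xy, (x⁴y⁴)⁵ = e.
The smallest positive k with (x⁴y⁴)ᵏ = e is 5.

Answer: 5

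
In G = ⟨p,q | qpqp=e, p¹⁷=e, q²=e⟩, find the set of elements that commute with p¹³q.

⟨p¹³q⟩ ⊆ C_G(p¹³q) since powers of p¹³q commute with p¹³q; so |C_G(p¹³q)| ≥ |⟨p¹³q⟩| = 2.
By orbit–stabilizer, |C_G(p¹³q)| = |G| / |conj. class of p¹³q| = 34 / 17 = 2.
The 2 elements commuting with p¹³q are {e, p¹³q}.

Answer: {e, p¹³q}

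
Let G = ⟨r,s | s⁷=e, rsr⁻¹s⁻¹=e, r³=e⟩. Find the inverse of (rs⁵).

The order of (rs⁵) is 21 (smallest k with (rs⁵)ᵏ = e), so (rs⁵)⁻¹ = (rs⁵)²⁰ = r²s².
Check: (rs⁵) · (r²s²) → (rs⁵) · r² = s⁵;   (s⁵) · s² = e, giving e as required.

Answer: r²s²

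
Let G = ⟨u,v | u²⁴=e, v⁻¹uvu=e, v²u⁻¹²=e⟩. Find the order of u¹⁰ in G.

Compute successive powers until reaching e:
  (u¹⁰)¹ = u¹⁰, (u¹⁰)² = u²⁰, (u¹⁰)³ = u⁶, (u¹⁰)⁴ = u¹⁶, (u¹⁰)⁵ = u², (u¹⁰)⁶ = u¹², (u¹⁰)⁷ = u²², (u¹⁰)⁸ = u⁸, (u¹⁰)⁹ = u¹⁸, (u¹⁰)¹⁰ = u⁴, (u¹⁰)¹¹ = u¹⁴, (u¹⁰)¹² = e.
The smallest positive k with (u¹⁰)ᵏ = e is 12.

Answer: 12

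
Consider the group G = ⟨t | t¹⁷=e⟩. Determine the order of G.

G is generated by a single element, so G is cyclic. The relator gives t¹⁷ = e and no smaller power is forced to be e, so the 17 powers {e, t, t², t³, t⁴, t⁵, t⁶, t⁷, t⁸, t⁹, t¹², t¹³, t¹¹, t¹⁰, t¹⁴, t¹⁵, t¹⁶} are distinct. Hence |G| = 17.

Answer: 17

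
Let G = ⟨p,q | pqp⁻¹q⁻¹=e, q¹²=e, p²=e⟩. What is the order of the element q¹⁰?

Compute successive powers until reaching e:
  (q¹⁰)¹ = q¹⁰, (q¹⁰)² = q⁸, (q¹⁰)³ = q⁶, (q¹⁰)⁴ = q⁴, (q¹⁰)⁵ = q², (q¹⁰)⁶ = e.
The smallest positive k with (q¹⁰)ᵏ = e is 6.

Answer: 6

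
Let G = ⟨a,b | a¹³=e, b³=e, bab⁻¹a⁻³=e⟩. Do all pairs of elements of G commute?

a·b = ab but b·a = a³b, so a·b ≠ b·a and G is not abelian.

Answer: No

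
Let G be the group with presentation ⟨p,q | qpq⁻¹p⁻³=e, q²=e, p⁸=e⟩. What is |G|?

Enumerate words in the generators, reducing via the relations: the distinct elements are
  {e, p, q, pq, p², p³, p⁴, p⁵, p⁶, p⁷, p²q, p³q, p⁴q, p⁵q, p⁶q, p⁷q}.
No further products give new elements, so |G| = 16.

Answer: 16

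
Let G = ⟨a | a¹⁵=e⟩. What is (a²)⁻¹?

The order of (a²) is 15 (smallest k with (a²)ᵏ = e), so (a²)⁻¹ = (a²)¹⁴ = a¹³.
Check: (a²) · (a¹³) → (a²) · a¹³ = e, giving e as required.

Answer: a¹³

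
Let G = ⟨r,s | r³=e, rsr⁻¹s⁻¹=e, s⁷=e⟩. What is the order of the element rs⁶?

Compute successive powers until reaching e:
  (rs⁶)¹ = rs⁶, (rs⁶)² = r²s⁵, (rs⁶)³ = s⁴, (rs⁶)⁴ = rs³, (rs⁶)⁵ = r²s², (rs⁶)⁶ = s, (rs⁶)⁷ = r, (rs⁶)⁸ = r²s⁶, (rs⁶)⁹ = s⁵, (rs⁶)¹⁰ = rs⁴, (rs⁶)¹¹ = r²s³, (rs⁶)¹² = s², (rs⁶)¹³ = rs, (rs⁶)¹⁴ = r², (rs⁶)¹⁵ = s⁶, (rs⁶)¹⁶ = rs⁵, (rs⁶)¹⁷ = r²s⁴, (rs⁶)¹⁸ = s³, (rs⁶)¹⁹ = rs², (rs⁶)²⁰ = r²s, (rs⁶)²¹ = e.
The smallest positive k with (rs⁶)ᵏ = e is 21.

Answer: 21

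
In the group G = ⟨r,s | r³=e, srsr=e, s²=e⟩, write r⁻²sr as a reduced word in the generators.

Multiply left to right, reducing at each step:
  r · s = rs
  (rs) · r = s

Answer: s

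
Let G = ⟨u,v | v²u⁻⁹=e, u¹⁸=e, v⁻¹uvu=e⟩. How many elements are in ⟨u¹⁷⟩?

|⟨u¹⁷⟩| equals the order of u¹⁷. Compute successive powers until reaching e:
  (u¹⁷)¹ = u¹⁷, (u¹⁷)² = u¹⁶, (u¹⁷)³ = u¹⁵, (u¹⁷)⁴ = u¹⁴, (u¹⁷)⁵ = u¹³, (u¹⁷)⁶ = u¹², (u¹⁷)⁷ = u¹¹, (u¹⁷)⁸ = u¹⁰, (u¹⁷)⁹ = u⁹, (u¹⁷)¹⁰ = u⁸, (u¹⁷)¹¹ = u⁷, (u¹⁷)¹² = u⁶, (u¹⁷)¹³ = u⁵, (u¹⁷)¹⁴ = u⁴, (u¹⁷)¹⁵ = u³, (u¹⁷)¹⁶ = u², (u¹⁷)¹⁷ = u, (u¹⁷)¹⁸ = e.
The smallest positive k with (u¹⁷)ᵏ = e is 18, so |⟨u¹⁷⟩| = 18.

Answer: 18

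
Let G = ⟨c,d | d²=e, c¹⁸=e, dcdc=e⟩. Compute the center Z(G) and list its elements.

An element z ∈ Z(G) iff z commutes with every generator.
For example c⁹ is central: (c⁹)·c = c¹⁰ = c·(c⁹); (c⁹)·d = c⁹d = d·(c⁹).
Whereas c ∉ Z(G) since c·d = cd ≠ c¹⁷d = d·c.
Checking each of the 36 elements this way gives Z(G) = {e, c⁹}, of order 2.

Answer: {e, c⁹}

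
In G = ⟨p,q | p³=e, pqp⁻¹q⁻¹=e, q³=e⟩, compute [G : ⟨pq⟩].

First find ord(pq) by computing successive powers:
  (pq)¹ = pq, (pq)² = p²q², (pq)³ = e.
So |⟨pq⟩| = ord(pq) = 3. With |G| = 9, by Lagrange [G : ⟨pq⟩] = 9/3 = 3.

Answer: 3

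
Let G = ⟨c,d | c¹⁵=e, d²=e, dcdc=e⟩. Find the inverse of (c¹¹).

The order of (c¹¹) is 15 (smallest k with (c¹¹)ᵏ = e), so (c¹¹)⁻¹ = (c¹¹)¹⁴ = c⁴.
Check: (c¹¹) · (c⁴) → (c¹¹) · c⁴ = e, giving e as required.

Answer: c⁴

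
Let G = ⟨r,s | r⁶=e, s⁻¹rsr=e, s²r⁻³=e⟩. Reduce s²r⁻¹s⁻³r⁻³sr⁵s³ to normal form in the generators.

Multiply left to right, reducing at each step:
  (r³) · r⁻¹ = r²
  (r²) · s⁻³ = r²s
  (r²s) · r⁻³ = r²s⁻¹
  (r²s⁻¹) · s = r²
  (r²) · r⁵ = r
  r · s³ = rs⁻¹

Answer: rs⁻¹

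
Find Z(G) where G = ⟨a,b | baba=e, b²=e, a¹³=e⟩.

An element z ∈ Z(G) iff z commutes with every generator.
For example e is central: e·a = a = a·e; e·b = b = b·e.
Whereas a ∉ Z(G) since a·b = ab ≠ a¹²b = b·a.
Checking each of the 26 elements this way gives Z(G) = {e}, of order 1.

Answer: {e}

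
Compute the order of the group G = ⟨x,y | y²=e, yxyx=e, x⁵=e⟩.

Enumerate words in the generators, reducing via the relations: the distinct elements are
  {e, x, y, xy, x², x³, x⁴, x²y, x³y, x⁴y}.
No further products give new elements, so |G| = 10.

Answer: 10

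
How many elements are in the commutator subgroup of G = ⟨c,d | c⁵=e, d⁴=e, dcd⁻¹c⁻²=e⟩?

G' = [G, G] is generated by all commutators. The generator-pair commutators are: [c, d] = c⁴.
The subgroup they normally generate is {e, c, c², c³, c⁴}, of order 5.
Check: |G/G'| = 20/5 = 4 is the order of the abelianisation.

Answer: 5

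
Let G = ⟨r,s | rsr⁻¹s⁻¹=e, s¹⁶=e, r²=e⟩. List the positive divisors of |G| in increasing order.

|G| = 32 = 2⁵. By Lagrange's theorem the order of any subgroup divides 32; the divisors of 32 are 1, 2, 4, 8, 16, 32.

Answer: 1, 2, 4, 8, 16, 32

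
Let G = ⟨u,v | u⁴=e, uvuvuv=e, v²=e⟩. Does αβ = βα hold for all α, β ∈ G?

u·v = uv but v·u = vu, so u·v ≠ v·u and G is not abelian.

Answer: No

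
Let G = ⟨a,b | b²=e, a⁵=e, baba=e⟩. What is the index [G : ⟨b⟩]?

First find ord(b) by computing successive powers:
  b¹ = b, b² = e.
So |⟨b⟩| = ord(b) = 2. With |G| = 10, by Lagrange [G : ⟨b⟩] = 10/2 = 5.

Answer: 5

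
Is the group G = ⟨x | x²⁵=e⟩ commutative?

G has a single generator, so G is cyclic and hence abelian.

Answer: Yes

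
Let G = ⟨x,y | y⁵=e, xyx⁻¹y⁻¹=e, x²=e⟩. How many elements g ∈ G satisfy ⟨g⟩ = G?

G is cyclic of order 10. An element generates G iff its order is 10, and a cyclic group of order 10 has exactly φ(10) = 4 such elements.

Answer: 4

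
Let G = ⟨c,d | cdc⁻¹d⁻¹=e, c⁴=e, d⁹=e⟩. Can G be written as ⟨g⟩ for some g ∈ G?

|G| = 36. The element cd has order 36 (its powers give 36 distinct elements), so ⟨cd⟩ = G and G is cyclic.

Answer: Yes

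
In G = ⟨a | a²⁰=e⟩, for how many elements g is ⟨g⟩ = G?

G is cyclic of order 20. An element generates G iff its order is 20, and a cyclic group of order 20 has exactly φ(20) = 8 such elements.

Answer: 8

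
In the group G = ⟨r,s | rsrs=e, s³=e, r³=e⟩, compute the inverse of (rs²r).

The order of (rs²r) is 2 (smallest k with (rs²r)ᵏ = e), so (rs²r)⁻¹ = (rs²r)¹ = rs²r.
Check: (rs²r) · (rs²r) → (rs²r) · r = r²s;   (r²s) · s² = r²;   (r²) · r = e, giving e as required.

Answer: rs²r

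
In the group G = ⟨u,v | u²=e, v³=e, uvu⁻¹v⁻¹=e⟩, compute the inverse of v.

The order of v is 3 (smallest k with vᵏ = e), so v⁻¹ = v² = v².
Check: v · (v²) → v · v² = e, giving e as required.

Answer: v²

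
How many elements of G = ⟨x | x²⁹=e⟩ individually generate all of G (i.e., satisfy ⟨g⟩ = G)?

G is cyclic of order 29. An element generates G iff its order is 29, and a cyclic group of order 29 has exactly φ(29) = 28 such elements.

Answer: 28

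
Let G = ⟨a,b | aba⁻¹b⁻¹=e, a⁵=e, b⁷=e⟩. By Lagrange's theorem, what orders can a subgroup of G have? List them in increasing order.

|G| = 35 = 5 · 7. By Lagrange's theorem the order of any subgroup divides 35; the divisors of 35 are 1, 5, 7, 35.

Answer: 1, 5, 7, 35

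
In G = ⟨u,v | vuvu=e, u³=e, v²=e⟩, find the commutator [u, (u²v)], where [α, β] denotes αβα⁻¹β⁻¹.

[u, (u²v)] = u·(u²v)·u⁻¹·(u²v)⁻¹.
  u · (u²v) = v
  v · (u²) = uv
  (uv) · (u²v) = u²

Answer: u²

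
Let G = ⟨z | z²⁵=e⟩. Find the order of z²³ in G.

Compute successive powers until reaching e:
  (z²³)¹ = z²³, (z²³)² = z²¹, (z²³)³ = z¹⁹, (z²³)⁴ = z¹⁷, (z²³)⁵ = z¹⁵, (z²³)⁶ = z¹³, (z²³)⁷ = z¹¹, (z²³)⁸ = z⁹, (z²³)⁹ = z⁷, (z²³)¹⁰ = z⁵, (z²³)¹¹ = z³, (z²³)¹² = z, (z²³)¹³ = z²⁴, (z²³)¹⁴ = z²², (z²³)¹⁵ = z²⁰, (z²³)¹⁶ = z¹⁸, (z²³)¹⁷ = z¹⁶, (z²³)¹⁸ = z¹⁴, (z²³)¹⁹ = z¹², (z²³)²⁰ = z¹⁰, (z²³)²¹ = z⁸, (z²³)²² = z⁶, (z²³)²³ = z⁴, (z²³)²⁴ = z², (z²³)²⁵ = e.
The smallest positive k with (z²³)ᵏ = e is 25.

Answer: 25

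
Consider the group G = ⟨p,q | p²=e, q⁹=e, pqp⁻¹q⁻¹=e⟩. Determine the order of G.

Enumerate words in the generators, reducing via the relations: the distinct elements are
  {e, p, q, pq, q², q³, q⁴, q⁵, q⁶, q⁷, q⁸, pq², pq³, pq⁴, pq⁵, pq⁶, pq⁷, pq⁸}.
No further products give new elements, so |G| = 18.

Answer: 18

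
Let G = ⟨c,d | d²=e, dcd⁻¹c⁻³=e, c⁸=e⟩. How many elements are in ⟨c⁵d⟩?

|⟨c⁵d⟩| equals the order of c⁵d. Compute successive powers until reaching e:
  (c⁵d)¹ = c⁵d, (c⁵d)² = c⁴, (c⁵d)³ = cd, (c⁵d)⁴ = e.
The smallest positive k with (c⁵d)ᵏ = e is 4, so |⟨c⁵d⟩| = 4.

Answer: 4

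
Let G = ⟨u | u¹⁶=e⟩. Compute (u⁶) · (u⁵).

Compute (u⁶) · (u⁵) by multiplying left to right and reducing via the relations at each step:
  (u⁶) · u⁵ = u¹¹

Answer: u¹¹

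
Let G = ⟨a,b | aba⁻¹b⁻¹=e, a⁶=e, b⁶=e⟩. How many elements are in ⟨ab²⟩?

|⟨ab²⟩| equals the order of ab². Compute successive powers until reaching e:
  (ab²)¹ = ab², (ab²)² = a²b⁴, (ab²)³ = a³, (ab²)⁴ = a⁴b², (ab²)⁵ = a⁵b⁴, (ab²)⁶ = e.
The smallest positive k with (ab²)ᵏ = e is 6, so |⟨ab²⟩| = 6.

Answer: 6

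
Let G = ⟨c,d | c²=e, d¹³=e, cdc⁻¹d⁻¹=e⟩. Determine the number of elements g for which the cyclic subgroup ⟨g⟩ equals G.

G is cyclic of order 26. An element generates G iff its order is 26, and a cyclic group of order 26 has exactly φ(26) = 12 such elements.

Answer: 12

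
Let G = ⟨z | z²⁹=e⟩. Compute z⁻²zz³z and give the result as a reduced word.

Multiply left to right, reducing at each step:
  (z²⁷) · z = z²⁸
  (z²⁸) · z³ = z²
  (z²) · z = z³

Answer: z³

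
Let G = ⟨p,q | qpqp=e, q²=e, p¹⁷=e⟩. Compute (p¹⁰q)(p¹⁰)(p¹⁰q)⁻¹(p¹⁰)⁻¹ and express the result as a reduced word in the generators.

[(p¹⁰q), (p¹⁰)] = (p¹⁰q)·(p¹⁰)·(p¹⁰q)⁻¹·(p¹⁰)⁻¹.
  (p¹⁰q) · (p¹⁰) = q
  q · (p¹⁰q) = p⁷
  (p⁷) · (p⁷) = p¹⁴

Answer: p¹⁴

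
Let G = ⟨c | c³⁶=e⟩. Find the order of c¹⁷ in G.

Compute successive powers until reaching e:
  (c¹⁷)¹ = c¹⁷, (c¹⁷)² = c³⁴, (c¹⁷)³ = c¹⁵, (c¹⁷)⁴ = c³², (c¹⁷)⁵ = c¹³, (c¹⁷)⁶ = c³⁰, (c¹⁷)⁷ = c¹¹, (c¹⁷)⁸ = c²⁸, (c¹⁷)⁹ = c⁹, (c¹⁷)¹⁰ = c²⁶, (c¹⁷)¹¹ = c⁷, (c¹⁷)¹² = c²⁴, (c¹⁷)¹³ = c⁵, (c¹⁷)¹⁴ = c²², (c¹⁷)¹⁵ = c³, (c¹⁷)¹⁶ = c²⁰, (c¹⁷)¹⁷ = c, (c¹⁷)¹⁸ = c¹⁸, (c¹⁷)¹⁹ = c³⁵, (c¹⁷)²⁰ = c¹⁶, (c¹⁷)²¹ = c³³, (c¹⁷)²² = c¹⁴, (c¹⁷)²³ = c³¹, (c¹⁷)²⁴ = c¹², (c¹⁷)²⁵ = c²⁹, (c¹⁷)²⁶ = c¹⁰, (c¹⁷)²⁷ = c²⁷, (c¹⁷)²⁸ = c⁸, (c¹⁷)²⁹ = c²⁵, (c¹⁷)³⁰ = c⁶, (c¹⁷)³¹ = c²³, (c¹⁷)³² = c⁴, (c¹⁷)³³ = c²¹, (c¹⁷)³⁴ = c², (c¹⁷)³⁵ = c¹⁹, (c¹⁷)³⁶ = e.
The smallest positive k with (c¹⁷)ᵏ = e is 36.

Answer: 36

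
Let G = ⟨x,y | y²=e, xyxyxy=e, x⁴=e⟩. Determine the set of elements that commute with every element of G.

An element z ∈ Z(G) iff z commutes with every generator.
For example e is central: e·x = x = x·e; e·y = y = y·e.
Whereas x ∉ Z(G) since x·y = xy ≠ yx = y·x.
Checking each of the 24 elements this way gives Z(G) = {e}, of order 1.

Answer: {e}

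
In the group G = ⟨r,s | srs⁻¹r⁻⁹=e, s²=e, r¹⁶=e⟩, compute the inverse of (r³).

The order of (r³) is 16 (smallest k with (r³)ᵏ = e), so (r³)⁻¹ = (r³)¹⁵ = r¹³.
Check: (r³) · (r¹³) → (r³) · r¹³ = e, giving e as required.

Answer: r¹³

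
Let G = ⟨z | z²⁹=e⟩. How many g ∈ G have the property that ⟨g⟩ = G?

G is cyclic of order 29. An element generates G iff its order is 29, and a cyclic group of order 29 has exactly φ(29) = 28 such elements.

Answer: 28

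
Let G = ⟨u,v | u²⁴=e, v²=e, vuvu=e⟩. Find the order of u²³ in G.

Compute successive powers until reaching e:
  (u²³)¹ = u²³, (u²³)² = u²², (u²³)³ = u²¹, (u²³)⁴ = u²⁰, (u²³)⁵ = u¹⁹, (u²³)⁶ = u¹⁸, (u²³)⁷ = u¹⁷, (u²³)⁸ = u¹⁶, (u²³)⁹ = u¹⁵, (u²³)¹⁰ = u¹⁴, (u²³)¹¹ = u¹³, (u²³)¹² = u¹², (u²³)¹³ = u¹¹, (u²³)¹⁴ = u¹⁰, (u²³)¹⁵ = u⁹, (u²³)¹⁶ = u⁸, (u²³)¹⁷ = u⁷, (u²³)¹⁸ = u⁶, (u²³)¹⁹ = u⁵, (u²³)²⁰ = u⁴, (u²³)²¹ = u³, (u²³)²² = u², (u²³)²³ = u, (u²³)²⁴ = e.
The smallest positive k with (u²³)ᵏ = e is 24.

Answer: 24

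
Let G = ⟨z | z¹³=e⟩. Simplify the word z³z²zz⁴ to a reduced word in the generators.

Multiply left to right, reducing at each step:
  (z³) · z² = z⁵
  (z⁵) · z = z⁶
  (z⁶) · z⁴ = z¹⁰

Answer: z¹⁰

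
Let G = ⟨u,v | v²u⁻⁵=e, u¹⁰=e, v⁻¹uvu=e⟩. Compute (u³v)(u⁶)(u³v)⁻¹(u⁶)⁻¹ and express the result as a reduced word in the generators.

[(u³v), (u⁶)] = (u³v)·(u⁶)·(u³v)⁻¹·(u⁶)⁻¹.
  (u³v) · (u⁶) = u²v⁻¹
  (u²v⁻¹) · (u³v⁻¹) = u⁴
  (u⁴) · (u⁴) = u⁸

Answer: u⁸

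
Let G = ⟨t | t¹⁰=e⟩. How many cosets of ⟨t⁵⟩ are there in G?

First find ord(t⁵) by computing successive powers:
  (t⁵)¹ = t⁵, (t⁵)² = e.
So |⟨t⁵⟩| = ord(t⁵) = 2. With |G| = 10, by Lagrange [G : ⟨t⁵⟩] = 10/2 = 5.

Answer: 5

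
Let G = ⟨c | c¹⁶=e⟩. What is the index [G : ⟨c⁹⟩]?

First find ord(c⁹) by computing successive powers:
  (c⁹)¹ = c⁹, (c⁹)² = c², (c⁹)³ = c¹¹, (c⁹)⁴ = c⁴, (c⁹)⁵ = c¹³, (c⁹)⁶ = c⁶, (c⁹)⁷ = c¹⁵, (c⁹)⁸ = c⁸, (c⁹)⁹ = c, (c⁹)¹⁰ = c¹⁰, (c⁹)¹¹ = c³, (c⁹)¹² = c¹², (c⁹)¹³ = c⁵, (c⁹)¹⁴ = c¹⁴, (c⁹)¹⁵ = c⁷, (c⁹)¹⁶ = e.
So |⟨c⁹⟩| = ord(c⁹) = 16. With |G| = 16, by Lagrange [G : ⟨c⁹⟩] = 16/16 = 1.

Answer: 1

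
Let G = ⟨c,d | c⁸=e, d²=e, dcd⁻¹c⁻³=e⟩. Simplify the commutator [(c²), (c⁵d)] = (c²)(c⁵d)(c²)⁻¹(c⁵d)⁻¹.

[(c²), (c⁵d)] = (c²)·(c⁵d)·(c²)⁻¹·(c⁵d)⁻¹.
  (c²) · (c⁵d) = c⁷d
  (c⁷d) · (c⁶) = cd
  (cd) · (cd) = c⁴

Answer: c⁴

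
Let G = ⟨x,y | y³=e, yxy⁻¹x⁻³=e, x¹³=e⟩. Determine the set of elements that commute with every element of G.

An element z ∈ Z(G) iff z commutes with every generator.
For example e is central: e·x = x = x·e; e·y = y = y·e.
Whereas x ∉ Z(G) since x·y = xy ≠ x³y = y·x.
Checking each of the 39 elements this way gives Z(G) = {e}, of order 1.

Answer: {e}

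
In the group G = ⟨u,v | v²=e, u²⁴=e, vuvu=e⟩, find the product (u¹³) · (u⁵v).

Compute (u¹³) · (u⁵v) by multiplying left to right and reducing via the relations at each step:
  (u¹³) · u⁵ = u¹⁸
  (u¹⁸) · v = u¹⁸v

Answer: u¹⁸v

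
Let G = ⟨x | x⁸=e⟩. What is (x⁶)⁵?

Compute successive powers of (x⁶), reducing at each step:
  (x⁶)²: (x⁶) · x⁶ = x⁴
  (x⁶)³: (x⁴) · x⁶ = x²
  (x⁶)⁴: (x²) · x⁶ = e
  (x⁶)⁵: e · x⁶ = x⁶

Answer: x⁶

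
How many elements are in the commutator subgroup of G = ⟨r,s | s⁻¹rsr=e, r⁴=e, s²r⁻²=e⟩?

G' = [G, G] is generated by all commutators. The generator-pair commutators are: [r, s] = r².
The subgroup they normally generate is {e, r²}, of order 2.
Check: |G/G'| = 8/2 = 4 is the order of the abelianisation.

Answer: 2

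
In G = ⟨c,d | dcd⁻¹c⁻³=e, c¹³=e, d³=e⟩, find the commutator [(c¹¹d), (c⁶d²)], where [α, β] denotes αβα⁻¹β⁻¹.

[(c¹¹d), (c⁶d²)] = (c¹¹d)·(c⁶d²)·(c¹¹d)⁻¹·(c⁶d²)⁻¹.
  (c¹¹d) · (c⁶d²) = c³
  (c³) · (c⁵d²) = c⁸d²
  (c⁸d²) · (c⁸d) = c²

Answer: c²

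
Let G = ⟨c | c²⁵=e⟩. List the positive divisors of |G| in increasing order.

|G| = 25 = 5². By Lagrange's theorem the order of any subgroup divides 25; the divisors of 25 are 1, 5, 25.

Answer: 1, 5, 25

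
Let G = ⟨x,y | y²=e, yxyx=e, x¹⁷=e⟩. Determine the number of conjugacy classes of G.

The conjugacy classes (representative and size) are:
  [e] (size 1), [x¹⁶] (size 2), [x²] (size 2), [x³] (size 2), [x¹³] (size 2), [x¹²] (size 2), [x⁶] (size 2), [x¹⁰] (size 2), [x⁹] (size 2), [x⁷y] (size 17).
Class equation: 1 + 2 + 2 + 2 + 2 + 2 + 2 + 2 + 2 + 17 = 34 = |G|. So G has 10 conjugacy classes.

Answer: 10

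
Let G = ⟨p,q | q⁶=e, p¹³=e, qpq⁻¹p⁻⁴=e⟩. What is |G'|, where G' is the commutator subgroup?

G' = [G, G] is generated by all commutators. The generator-pair commutators are: [p, q] = p¹⁰.
The subgroup they normally generate is {e, p, p², p³, p⁴, p⁵, p⁶, p⁷, p⁸, p⁹, p¹⁰, p¹¹, p¹²}, of order 13.
Check: |G/G'| = 78/13 = 6 is the order of the abelianisation.

Answer: 13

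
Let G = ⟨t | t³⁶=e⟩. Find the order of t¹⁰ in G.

Compute successive powers until reaching e:
  (t¹⁰)¹ = t¹⁰, (t¹⁰)² = t²⁰, (t¹⁰)³ = t³⁰, (t¹⁰)⁴ = t⁴, (t¹⁰)⁵ = t¹⁴, (t¹⁰)⁶ = t²⁴, (t¹⁰)⁷ = t³⁴, (t¹⁰)⁸ = t⁸, (t¹⁰)⁹ = t¹⁸, (t¹⁰)¹⁰ = t²⁸, (t¹⁰)¹¹ = t², (t¹⁰)¹² = t¹², (t¹⁰)¹³ = t²², (t¹⁰)¹⁴ = t³², (t¹⁰)¹⁵ = t⁶, (t¹⁰)¹⁶ = t¹⁶, (t¹⁰)¹⁷ = t²⁶, (t¹⁰)¹⁸ = e.
The smallest positive k with (t¹⁰)ᵏ = e is 18.

Answer: 18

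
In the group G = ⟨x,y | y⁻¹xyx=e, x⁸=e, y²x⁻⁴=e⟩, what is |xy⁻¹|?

Compute successive powers until reaching e:
  (xy⁻¹)¹ = xy⁻¹, (xy⁻¹)² = x⁴, (xy⁻¹)³ = xy, (xy⁻¹)⁴ = e.
The smallest positive k with (xy⁻¹)ᵏ = e is 4.

Answer: 4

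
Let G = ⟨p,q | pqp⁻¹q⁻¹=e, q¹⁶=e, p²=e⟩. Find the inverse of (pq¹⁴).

The order of (pq¹⁴) is 8 (smallest k with (pq¹⁴)ᵏ = e), so (pq¹⁴)⁻¹ = (pq¹⁴)⁷ = pq².
Check: (pq¹⁴) · (pq²) → (pq¹⁴) · p = q¹⁴;   (q¹⁴) · q² = e, giving e as required.

Answer: pq²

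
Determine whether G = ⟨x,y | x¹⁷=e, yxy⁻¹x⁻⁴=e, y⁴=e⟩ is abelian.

x·y = xy but y·x = x⁴y, so x·y ≠ y·x and G is not abelian.

Answer: No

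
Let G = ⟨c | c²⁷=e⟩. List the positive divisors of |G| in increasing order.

|G| = 27 = 3³. By Lagrange's theorem the order of any subgroup divides 27; the divisors of 27 are 1, 3, 9, 27.

Answer: 1, 3, 9, 27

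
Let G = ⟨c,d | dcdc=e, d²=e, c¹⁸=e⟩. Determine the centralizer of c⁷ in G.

⟨c⁷⟩ ⊆ C_G(c⁷) since powers of c⁷ commute with c⁷; so |C_G(c⁷)| ≥ |⟨c⁷⟩| = 18.
By orbit–stabilizer, |C_G(c⁷)| = |G| / |conj. class of c⁷| = 36 / 2 = 18.
The 18 elements commuting with c⁷ are {e, c, c², c³, c⁴, c⁵, c⁶, c⁷, c⁸, c⁹, c¹⁰, c¹¹, c¹², c¹³, c¹⁴, c¹⁵, c¹⁶, c¹⁷}.

Answer: {e, c, c², c³, c⁴, c⁵, c⁶, c⁷, c⁸, c⁹, c¹⁰, c¹¹, c¹², c¹³, c¹⁴, c¹⁵, c¹⁶, c¹⁷}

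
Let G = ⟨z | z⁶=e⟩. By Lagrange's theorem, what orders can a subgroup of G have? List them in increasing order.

|G| = 6 = 2 · 3. By Lagrange's theorem the order of any subgroup divides 6; the divisors of 6 are 1, 2, 3, 6.

Answer: 1, 2, 3, 6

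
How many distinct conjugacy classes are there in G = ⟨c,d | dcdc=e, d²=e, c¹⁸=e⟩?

The conjugacy classes (representative and size) are:
  [e] (size 1), [c] (size 2), [c²] (size 2), [c³] (size 2), [c¹⁴] (size 2), [c⁵] (size 2), [c¹²] (size 2), [c⁷] (size 2), [c¹⁰] (size 2), [c⁹] (size 1), [c¹⁰d] (size 9), [cd] (size 9).
Class equation: 1 + 2 + 2 + 2 + 2 + 2 + 2 + 2 + 2 + 1 + 9 + 9 = 36 = |G|. So G has 12 conjugacy classes.

Answer: 12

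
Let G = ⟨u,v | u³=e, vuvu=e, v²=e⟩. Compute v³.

Compute successive powers of v, reducing at each step:
  v²: v · v = e
  v³: e · v = v

Answer: v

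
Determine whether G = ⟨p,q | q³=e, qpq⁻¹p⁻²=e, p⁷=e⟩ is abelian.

p·q = pq but q·p = p²q, so p·q ≠ q·p and G is not abelian.

Answer: No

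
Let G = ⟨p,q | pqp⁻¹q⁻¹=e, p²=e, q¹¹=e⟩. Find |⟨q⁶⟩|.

|⟨q⁶⟩| equals the order of q⁶. Compute successive powers until reaching e:
  (q⁶)¹ = q⁶, (q⁶)² = q, (q⁶)³ = q⁷, (q⁶)⁴ = q², (q⁶)⁵ = q⁸, (q⁶)⁶ = q³, (q⁶)⁷ = q⁹, (q⁶)⁸ = q⁴, (q⁶)⁹ = q¹⁰, (q⁶)¹⁰ = q⁵, (q⁶)¹¹ = e.
The smallest positive k with (q⁶)ᵏ = e is 11, so |⟨q⁶⟩| = 11.

Answer: 11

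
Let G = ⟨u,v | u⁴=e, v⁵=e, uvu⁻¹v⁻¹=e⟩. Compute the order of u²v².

Compute successive powers until reaching e:
  (u²v²)¹ = u²v², (u²v²)² = v⁴, (u²v²)³ = u²v, (u²v²)⁴ = v³, (u²v²)⁵ = u², (u²v²)⁶ = v², (u²v²)⁷ = u²v⁴, (u²v²)⁸ = v, (u²v²)⁹ = u²v³, (u²v²)¹⁰ = e.
The smallest positive k with (u²v²)ᵏ = e is 10.

Answer: 10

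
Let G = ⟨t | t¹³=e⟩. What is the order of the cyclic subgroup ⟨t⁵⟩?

|⟨t⁵⟩| equals the order of t⁵. Compute successive powers until reaching e:
  (t⁵)¹ = t⁵, (t⁵)² = t¹⁰, (t⁵)³ = t², (t⁵)⁴ = t⁷, (t⁵)⁵ = t¹², (t⁵)⁶ = t⁴, (t⁵)⁷ = t⁹, (t⁵)⁸ = t, (t⁵)⁹ = t⁶, (t⁵)¹⁰ = t¹¹, (t⁵)¹¹ = t³, (t⁵)¹² = t⁸, (t⁵)¹³ = e.
The smallest positive k with (t⁵)ᵏ = e is 13, so |⟨t⁵⟩| = 13.

Answer: 13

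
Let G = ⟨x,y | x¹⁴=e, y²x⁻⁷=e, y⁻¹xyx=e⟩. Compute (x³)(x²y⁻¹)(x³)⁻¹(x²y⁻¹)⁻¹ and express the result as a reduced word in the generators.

[(x³), (x²y⁻¹)] = (x³)·(x²y⁻¹)·(x³)⁻¹·(x²y⁻¹)⁻¹.
  (x³) · (x²y⁻¹) = x⁵y⁻¹
  (x⁵y⁻¹) · (x¹¹) = xy
  (xy) · (x²y) = x⁶

Answer: x⁶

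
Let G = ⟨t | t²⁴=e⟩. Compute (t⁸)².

Compute successive powers of (t⁸), reducing at each step:
  (t⁸)²: (t⁸) · t⁸ = t¹⁶

Answer: t¹⁶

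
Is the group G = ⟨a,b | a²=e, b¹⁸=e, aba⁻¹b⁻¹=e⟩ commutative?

Each pair of generators commutes: a·b = ab = b·a. Since the generators pairwise commute, every element of G commutes with every other, so G is abelian.

Answer: Yes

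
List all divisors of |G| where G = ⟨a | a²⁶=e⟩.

|G| = 26 = 2 · 13. By Lagrange's theorem the order of any subgroup divides 26; the divisors of 26 are 1, 2, 13, 26.

Answer: 1, 2, 13, 26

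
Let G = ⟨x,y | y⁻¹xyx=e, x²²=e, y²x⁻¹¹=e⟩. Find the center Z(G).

An element z ∈ Z(G) iff z commutes with every generator.
For example x¹¹ is central: (x¹¹)·x = x¹² = x·(x¹¹); (x¹¹)·y = y⁻¹ = y·(x¹¹).
Whereas x ∉ Z(G) since x·y = xy ≠ x¹⁰y⁻¹ = y·x.
Checking each of the 44 elements this way gives Z(G) = {e, x¹¹}, of order 2.

Answer: {e, x¹¹}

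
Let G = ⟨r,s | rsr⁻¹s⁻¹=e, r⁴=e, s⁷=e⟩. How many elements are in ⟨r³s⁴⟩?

|⟨r³s⁴⟩| equals the order of r³s⁴. Compute successive powers until reaching e:
  (r³s⁴)¹ = r³s⁴, (r³s⁴)² = r²s, (r³s⁴)³ = rs⁵, (r³s⁴)⁴ = s², (r³s⁴)⁵ = r³s⁶, (r³s⁴)⁶ = r²s³, (r³s⁴)⁷ = r, (r³s⁴)⁸ = s⁴, (r³s⁴)⁹ = r³s, (r³s⁴)¹⁰ = r²s⁵, (r³s⁴)¹¹ = rs², (r³s⁴)¹² = s⁶, (r³s⁴)¹³ = r³s³, (r³s⁴)¹⁴ = r², (r³s⁴)¹⁵ = rs⁴, (r³s⁴)¹⁶ = s, (r³s⁴)¹⁷ = r³s⁵, (r³s⁴)¹⁸ = r²s², (r³s⁴)¹⁹ = rs⁶, (r³s⁴)²⁰ = s³, (r³s⁴)²¹ = r³, (r³s⁴)²² = r²s⁴, (r³s⁴)²³ = rs, (r³s⁴)²⁴ = s⁵, (r³s⁴)²⁵ = r³s², (r³s⁴)²⁶ = r²s⁶, (r³s⁴)²⁷ = rs³, (r³s⁴)²⁸ = e.
The smallest positive k with (r³s⁴)ᵏ = e is 28, so |⟨r³s⁴⟩| = 28.

Answer: 28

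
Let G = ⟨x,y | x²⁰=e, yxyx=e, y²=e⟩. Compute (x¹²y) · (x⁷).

Compute (x¹²y) · (x⁷) by multiplying left to right and reducing via the relations at each step:
  (x¹²y) · x⁷ = x⁵y

Answer: x⁵y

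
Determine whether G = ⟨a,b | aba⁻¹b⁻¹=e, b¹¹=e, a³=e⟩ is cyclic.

|G| = 33. The element ab has order 33 (its powers give 33 distinct elements), so ⟨ab⟩ = G and G is cyclic.

Answer: Yes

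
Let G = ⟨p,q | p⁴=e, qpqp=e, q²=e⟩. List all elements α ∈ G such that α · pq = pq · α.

⟨pq⟩ ⊆ C_G(pq) since powers of pq commute with pq; so |C_G(pq)| ≥ |⟨pq⟩| = 2.
By orbit–stabilizer, |C_G(pq)| = |G| / |conj. class of pq| = 8 / 2 = 4.
The 4 elements commuting with pq are {e, p², p³q, pq}.

Answer: {e, p², p³q, pq}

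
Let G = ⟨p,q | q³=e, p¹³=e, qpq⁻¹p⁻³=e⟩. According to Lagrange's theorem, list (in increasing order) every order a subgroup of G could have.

|G| = 39 = 3 · 13. By Lagrange's theorem the order of any subgroup divides 39; the divisors of 39 are 1, 3, 13, 39.

Answer: 1, 3, 13, 39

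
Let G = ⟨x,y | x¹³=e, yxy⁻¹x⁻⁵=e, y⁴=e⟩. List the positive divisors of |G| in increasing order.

|G| = 52 = 2² · 13. By Lagrange's theorem the order of any subgroup divides 52; the divisors of 52 are 1, 2, 4, 13, 26, 52.

Answer: 1, 2, 4, 13, 26, 52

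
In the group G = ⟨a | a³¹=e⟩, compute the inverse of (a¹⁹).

The order of (a¹⁹) is 31 (smallest k with (a¹⁹)ᵏ = e), so (a¹⁹)⁻¹ = (a¹⁹)³⁰ = a¹².
Check: (a¹⁹) · (a¹²) → (a¹⁹) · a¹² = e, giving e as required.

Answer: a¹²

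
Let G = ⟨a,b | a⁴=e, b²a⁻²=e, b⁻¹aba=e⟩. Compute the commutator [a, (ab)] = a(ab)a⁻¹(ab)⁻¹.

[a, (ab)] = a·(ab)·a⁻¹·(ab)⁻¹.
  a · (ab) = b⁻¹
  (b⁻¹) · (a³) = ab⁻¹
  (ab⁻¹) · (ab⁻¹) = a²

Answer: a²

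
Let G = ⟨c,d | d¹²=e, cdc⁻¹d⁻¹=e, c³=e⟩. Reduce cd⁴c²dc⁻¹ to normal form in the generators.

Multiply left to right, reducing at each step:
  c · d⁴ = cd⁴
  (cd⁴) · c² = d⁴
  (d⁴) · d = d⁵
  (d⁵) · c⁻¹ = c²d⁵

Answer: c²d⁵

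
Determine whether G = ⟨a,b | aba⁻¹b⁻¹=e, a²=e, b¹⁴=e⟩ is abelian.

Each pair of generators commutes: a·b = ab = b·a. Since the generators pairwise commute, every element of G commutes with every other, so G is abelian.

Answer: Yes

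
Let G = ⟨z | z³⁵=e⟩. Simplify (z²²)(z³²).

Compute (z²²) · (z³²) by multiplying left to right and reducing via the relations at each step:
  (z²²) · z³² = z¹⁹

Answer: z¹⁹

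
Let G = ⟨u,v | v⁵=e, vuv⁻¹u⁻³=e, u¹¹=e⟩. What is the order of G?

Enumerate words in the generators, reducing via the relations: the distinct elements are
  {e, u, v, uv, u², u³, u⁴, u⁵, u⁶, u⁷, u⁸, u⁹, v², v³, v⁴, uv², uv³, uv⁴, u²v, u³v, u¹⁰, u⁴v, u⁵v, u⁶v, u⁷v, u⁸v, u⁹v, u²v², u²v³, u²v⁴, u³v², u³v³, u³v⁴, u¹⁰v, u⁴v², u⁴v³, u⁴v⁴, u⁵v², u⁵v³, u⁵v⁴, u⁶v², u⁶v³, u⁶v⁴, u⁷v², u⁷v³, u⁷v⁴, u⁸v², u⁸v³, u⁸v⁴, u⁹v², u⁹v³, u⁹v⁴, u¹⁰v², u¹⁰v³, u¹⁰v⁴}.
No further products give new elements, so |G| = 55.

Answer: 55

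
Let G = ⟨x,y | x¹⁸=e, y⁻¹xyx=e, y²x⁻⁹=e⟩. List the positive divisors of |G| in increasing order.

|G| = 36 = 2² · 3². By Lagrange's theorem the order of any subgroup divides 36; the divisors of 36 are 1, 2, 3, 4, 6, 9, 12, 18, 36.

Answer: 1, 2, 3, 4, 6, 9, 12, 18, 36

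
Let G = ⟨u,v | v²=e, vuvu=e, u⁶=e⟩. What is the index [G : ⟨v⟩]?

First find ord(v) by computing successive powers:
  v¹ = v, v² = e.
So |⟨v⟩| = ord(v) = 2. With |G| = 12, by Lagrange [G : ⟨v⟩] = 12/2 = 6.

Answer: 6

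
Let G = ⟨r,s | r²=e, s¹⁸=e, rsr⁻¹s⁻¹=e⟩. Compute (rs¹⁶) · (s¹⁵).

Compute (rs¹⁶) · (s¹⁵) by multiplying left to right and reducing via the relations at each step:
  (rs¹⁶) · s¹⁵ = rs¹³

Answer: rs¹³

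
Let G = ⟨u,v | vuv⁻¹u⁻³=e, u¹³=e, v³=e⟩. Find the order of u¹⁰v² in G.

Compute successive powers until reaching e:
  (u¹⁰v²)¹ = u¹⁰v², (u¹⁰v²)² = u⁹v, (u¹⁰v²)³ = e.
The smallest positive k with (u¹⁰v²)ᵏ = e is 3.

Answer: 3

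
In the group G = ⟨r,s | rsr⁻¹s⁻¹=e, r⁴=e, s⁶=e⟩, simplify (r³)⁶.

Compute successive powers of (r³), reducing at each step:
  (r³)²: (r³) · r³ = r²
  (r³)³: (r²) · r³ = r
  (r³)⁴: r · r³ = e
  (r³)⁵: e · r³ = r³
  (r³)⁶: (r³) · r³ = r²

Answer: r²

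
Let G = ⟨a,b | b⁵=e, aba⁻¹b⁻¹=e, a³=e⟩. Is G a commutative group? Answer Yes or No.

Each pair of generators commutes: a·b = ab = b·a. Since the generators pairwise commute, every element of G commutes with every other, so G is abelian.

Answer: Yes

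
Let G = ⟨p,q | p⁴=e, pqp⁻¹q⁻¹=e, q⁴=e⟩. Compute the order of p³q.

Compute successive powers until reaching e:
  (p³q)¹ = p³q, (p³q)² = p²q², (p³q)³ = pq³, (p³q)⁴ = e.
The smallest positive k with (p³q)ᵏ = e is 4.

Answer: 4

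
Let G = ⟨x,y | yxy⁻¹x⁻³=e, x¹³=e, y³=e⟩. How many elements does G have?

Enumerate words in the generators, reducing via the relations: the distinct elements are
  {e, x, y, xy, x², x³, x⁴, x⁵, x⁶, x⁷, x⁸, x⁹, y², xy², x²y, x³y, x¹², x¹¹, x¹⁰, x⁴y, x⁵y, x⁶y, x⁷y, x⁸y, x⁹y, x²y², x³y², x¹²y, x¹¹y, x¹⁰y, x⁴y², x⁵y², x⁶y², x⁷y², x⁸y², x⁹y², x¹²y², x¹¹y², x¹⁰y²}.
No further products give new elements, so |G| = 39.

Answer: 39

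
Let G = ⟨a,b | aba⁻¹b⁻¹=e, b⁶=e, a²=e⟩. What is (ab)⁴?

Compute successive powers of (ab), reducing at each step:
  (ab)²: (ab) · a = b;   b · b = b²
  (ab)³: (b²) · a = ab²;   (ab²) · b = ab³
  (ab)⁴: (ab³) · a = b³;   (b³) · b = b⁴

Answer: b⁴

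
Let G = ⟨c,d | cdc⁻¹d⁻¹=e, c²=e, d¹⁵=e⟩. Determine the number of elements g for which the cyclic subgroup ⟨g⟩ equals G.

G is cyclic of order 30. An element generates G iff its order is 30, and a cyclic group of order 30 has exactly φ(30) = 8 such elements.

Answer: 8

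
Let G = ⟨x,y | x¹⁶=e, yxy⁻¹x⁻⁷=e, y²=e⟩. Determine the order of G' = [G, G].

G' = [G, G] is generated by all commutators. The generator-pair commutators are: [x, y] = x¹⁰.
The subgroup they normally generate is {e, x², x⁴, x⁶, x⁸, x¹⁰, x¹², x¹⁴}, of order 8.
Check: |G/G'| = 32/8 = 4 is the order of the abelianisation.

Answer: 8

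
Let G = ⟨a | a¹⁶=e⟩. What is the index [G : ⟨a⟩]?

First find ord(a) by computing successive powers:
  a¹ = a, a² = a², a³ = a³, a⁴ = a⁴, a⁵ = a⁵, a⁶ = a⁶, a⁷ = a⁷, a⁸ = a⁸, a⁹ = a⁹, a¹⁰ = a¹⁰, a¹¹ = a¹¹, a¹² = a¹², a¹³ = a¹³, a¹⁴ = a¹⁴, a¹⁵ = a¹⁵, a¹⁶ = e.
So |⟨a⟩| = ord(a) = 16. With |G| = 16, by Lagrange [G : ⟨a⟩] = 16/16 = 1.

Answer: 1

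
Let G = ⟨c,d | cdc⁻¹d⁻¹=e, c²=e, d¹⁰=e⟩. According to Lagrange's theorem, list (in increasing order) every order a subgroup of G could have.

|G| = 20 = 2² · 5. By Lagrange's theorem the order of any subgroup divides 20; the divisors of 20 are 1, 2, 4, 5, 10, 20.

Answer: 1, 2, 4, 5, 10, 20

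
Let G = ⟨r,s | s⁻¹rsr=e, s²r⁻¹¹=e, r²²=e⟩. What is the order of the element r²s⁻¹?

Compute successive powers until reaching e:
  (r²s⁻¹)¹ = r²s⁻¹, (r²s⁻¹)² = r¹¹, (r²s⁻¹)³ = r²s, (r²s⁻¹)⁴ = e.
The smallest positive k with (r²s⁻¹)ᵏ = e is 4.

Answer: 4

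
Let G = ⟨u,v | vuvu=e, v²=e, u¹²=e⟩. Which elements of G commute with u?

⟨u⟩ ⊆ C_G(u) since powers of u commute with u; so |C_G(u)| ≥ |⟨u⟩| = 12.
By orbit–stabilizer, |C_G(u)| = |G| / |conj. class of u| = 24 / 2 = 12.
The 12 elements commuting with u are {e, u, u², u³, u⁴, u⁵, u⁶, u⁷, u⁸, u⁹, u¹⁰, u¹¹}.

Answer: {e, u, u², u³, u⁴, u⁵, u⁶, u⁷, u⁸, u⁹, u¹⁰, u¹¹}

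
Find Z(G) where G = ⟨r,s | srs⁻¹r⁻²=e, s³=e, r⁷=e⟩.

An element z ∈ Z(G) iff z commutes with every generator.
For example e is central: e·r = r = r·e; e·s = s = s·e.
Whereas r ∉ Z(G) since r·s = rs ≠ r²s = s·r.
Checking each of the 21 elements this way gives Z(G) = {e}, of order 1.

Answer: {e}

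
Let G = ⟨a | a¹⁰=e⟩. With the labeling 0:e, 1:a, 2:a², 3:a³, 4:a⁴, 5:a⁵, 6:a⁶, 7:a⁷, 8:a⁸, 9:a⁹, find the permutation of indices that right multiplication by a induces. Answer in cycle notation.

(0 1 2 3 4 5 6 7 8 9)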